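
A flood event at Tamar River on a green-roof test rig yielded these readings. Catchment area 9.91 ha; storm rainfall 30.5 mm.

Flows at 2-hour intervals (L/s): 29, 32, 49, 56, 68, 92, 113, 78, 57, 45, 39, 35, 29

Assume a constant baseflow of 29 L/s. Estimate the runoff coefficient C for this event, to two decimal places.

C ≈ 0.82

ΣQ_DR = 345.0 L/s; V = ΣQ_DR·Δt = 2.484 × 10^6 L.
Runoff depth d = V / A = 25.07 mm.
C = d / P = 25.07 / 30.5 = 0.82.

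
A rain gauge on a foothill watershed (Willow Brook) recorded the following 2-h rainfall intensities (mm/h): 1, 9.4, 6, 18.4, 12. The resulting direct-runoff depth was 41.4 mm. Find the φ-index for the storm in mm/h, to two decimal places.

Only the 3 blocks with intensity above φ contribute runoff: 9.4, 18.4, 12 mm/h.
Σ(I−φ)·Δt = d  ⇒  (9.4+18.4+12 − 3φ)·2 = 41.4
φ = (39.80 − 41.4/2) / 3 = 6.37 mm/h.

φ ≈ 6.37 mm/h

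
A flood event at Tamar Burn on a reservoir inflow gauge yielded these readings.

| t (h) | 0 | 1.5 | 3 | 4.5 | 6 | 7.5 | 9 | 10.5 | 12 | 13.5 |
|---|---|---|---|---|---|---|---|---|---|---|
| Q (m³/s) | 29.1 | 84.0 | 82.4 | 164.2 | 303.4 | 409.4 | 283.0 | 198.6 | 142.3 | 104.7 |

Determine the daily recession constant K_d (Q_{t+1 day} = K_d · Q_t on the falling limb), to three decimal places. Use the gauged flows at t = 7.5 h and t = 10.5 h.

K_d ≈ 0.003

Between t = 7.5 h and t = 10.5 h the flow falls from 409.4 to 198.6 m³/s over 2×1.5 h = 3 h.
Per-interval ratio K = (198.6/409.4)^(1/2) = 0.6965; K_d = K^(24/1.5) = 0.003.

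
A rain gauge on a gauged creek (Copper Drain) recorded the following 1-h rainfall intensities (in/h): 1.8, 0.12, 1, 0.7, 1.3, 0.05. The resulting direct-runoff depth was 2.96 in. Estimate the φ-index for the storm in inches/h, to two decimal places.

φ ≈ 0.46 in/h

Only the 4 blocks with intensity above φ contribute runoff: 1.8, 1, 0.7, 1.3 in/h.
Σ(I−φ)·Δt = d  ⇒  (1.8+1+0.7+1.3 − 4φ)·1 = 2.96
φ = (4.800 − 2.96/1) / 4 = 0.46 in/h.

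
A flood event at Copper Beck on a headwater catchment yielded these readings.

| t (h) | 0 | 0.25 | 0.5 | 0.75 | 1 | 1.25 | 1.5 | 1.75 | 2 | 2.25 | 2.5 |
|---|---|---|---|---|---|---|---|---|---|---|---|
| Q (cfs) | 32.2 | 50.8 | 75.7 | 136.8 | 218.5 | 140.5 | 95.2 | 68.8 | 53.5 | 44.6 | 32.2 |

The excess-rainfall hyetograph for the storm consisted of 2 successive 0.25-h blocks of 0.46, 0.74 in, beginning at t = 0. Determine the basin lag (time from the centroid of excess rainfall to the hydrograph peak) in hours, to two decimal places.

Centroid of excess rainfall: t_c = Σ P_i·t̄_i / ΣP_i = 0.2792 h (block centres at 0.125, 0.375 h).
Hydrograph peak occurs at t = 1 h, so basin lag t_L = 1 − 0.2792 = 0.72 h.

t_L ≈ 0.72 h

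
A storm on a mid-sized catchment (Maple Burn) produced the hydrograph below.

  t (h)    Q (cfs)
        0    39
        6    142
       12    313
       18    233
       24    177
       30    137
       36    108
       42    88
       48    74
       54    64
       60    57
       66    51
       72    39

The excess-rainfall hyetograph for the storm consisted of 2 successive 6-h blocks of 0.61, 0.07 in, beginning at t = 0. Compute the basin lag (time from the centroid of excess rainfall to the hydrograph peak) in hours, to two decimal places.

t_L ≈ 8.38 h

Centroid of excess rainfall: t_c = Σ P_i·t̄_i / ΣP_i = 3.6176 h (block centres at 3, 9 h).
Hydrograph peak occurs at t = 12 h, so basin lag t_L = 12 − 3.6176 = 8.38 h.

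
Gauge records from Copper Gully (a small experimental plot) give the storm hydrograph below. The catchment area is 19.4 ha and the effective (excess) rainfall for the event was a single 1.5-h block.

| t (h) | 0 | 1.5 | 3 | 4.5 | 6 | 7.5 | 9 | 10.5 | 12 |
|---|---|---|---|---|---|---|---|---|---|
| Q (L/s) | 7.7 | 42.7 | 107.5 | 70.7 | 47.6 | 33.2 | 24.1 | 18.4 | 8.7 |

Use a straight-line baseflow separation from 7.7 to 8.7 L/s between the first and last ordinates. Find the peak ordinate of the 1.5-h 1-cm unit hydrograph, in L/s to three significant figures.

U_p ≈ 125 L/s

Direct runoff: 0.00, 34.88, 99.55, 62.62, 39.40, 24.88, 15.65, 9.82, 0.00 L/s; ΣQ_DR = 286.8 L/s, peak = 99.55 L/s.
Runoff depth d = ΣQ_DR·Δt / A = 286.8 × 5400 / (19.4 ha) = 7.983 mm.
The 1-cm UH is the DRH scaled by (10 mm)/d, so U_p = 99.55 × 10/7.983 = 125 L/s.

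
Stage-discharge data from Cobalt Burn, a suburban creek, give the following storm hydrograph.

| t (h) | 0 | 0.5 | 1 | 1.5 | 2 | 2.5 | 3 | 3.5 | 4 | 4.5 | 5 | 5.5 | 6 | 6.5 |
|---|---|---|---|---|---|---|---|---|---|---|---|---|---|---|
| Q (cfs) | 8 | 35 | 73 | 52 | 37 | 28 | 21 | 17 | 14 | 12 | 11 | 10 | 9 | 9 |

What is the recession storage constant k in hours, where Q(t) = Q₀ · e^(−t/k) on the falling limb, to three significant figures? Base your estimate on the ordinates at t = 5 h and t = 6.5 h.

On the falling limb, Q drops from 11 to 9 cfs between t = 5 h and t = 6.5 h (Δt = 1.5 h).
k = −Δt / ln(Q₂/Q₁) = −1.5 / ln(9/11) = 7.47 h.

k ≈ 7.47 h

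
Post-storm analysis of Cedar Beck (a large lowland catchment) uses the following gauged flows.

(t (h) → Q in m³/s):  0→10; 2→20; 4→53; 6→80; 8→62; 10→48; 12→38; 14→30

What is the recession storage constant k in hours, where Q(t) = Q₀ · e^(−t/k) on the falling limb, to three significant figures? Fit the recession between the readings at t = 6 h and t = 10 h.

On the falling limb, Q drops from 80 to 48 m³/s between t = 6 h and t = 10 h (Δt = 4 h).
k = −Δt / ln(Q₂/Q₁) = −4 / ln(48/80) = 7.83 h.

k ≈ 7.83 h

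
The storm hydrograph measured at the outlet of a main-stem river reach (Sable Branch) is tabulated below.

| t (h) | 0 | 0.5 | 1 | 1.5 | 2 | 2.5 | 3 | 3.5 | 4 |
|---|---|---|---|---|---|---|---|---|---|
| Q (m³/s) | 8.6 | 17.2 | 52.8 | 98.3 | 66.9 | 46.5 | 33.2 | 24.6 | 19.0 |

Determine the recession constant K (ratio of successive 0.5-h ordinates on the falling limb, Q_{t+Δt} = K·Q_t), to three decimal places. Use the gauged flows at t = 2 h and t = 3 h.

Using the recession-limb readings at t = 2 h and t = 3 h: Q falls from 66.9 to 33.2 m³/s over 2 intervals.
K = (Q₂/Q₁)^(1/2) = (33.2/66.9)^(1/2) = 0.704.

K ≈ 0.704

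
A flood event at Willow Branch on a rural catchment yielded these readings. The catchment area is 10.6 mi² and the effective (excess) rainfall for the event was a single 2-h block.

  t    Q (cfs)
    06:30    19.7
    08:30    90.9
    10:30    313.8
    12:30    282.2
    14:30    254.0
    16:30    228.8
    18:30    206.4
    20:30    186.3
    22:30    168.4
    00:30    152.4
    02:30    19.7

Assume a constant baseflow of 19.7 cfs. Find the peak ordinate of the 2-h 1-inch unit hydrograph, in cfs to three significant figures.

U_p ≈ 590 cfs

Direct runoff: 0.0, 71.2, 294.1, 262.5, 234.3, 209.1, 186.7, 166.6, 148.7, 132.7, 0.0 cfs; ΣQ_DR = 1706 cfs, peak = 294.1 cfs.
Runoff depth d = ΣQ_DR·Δt / A = 1706 × 7200 / (10.6 mi²) = 0.4988 in.
The 1-inch UH is the DRH scaled by (1 in)/d, so U_p = 294.1 × 1/0.4988 = 590 cfs.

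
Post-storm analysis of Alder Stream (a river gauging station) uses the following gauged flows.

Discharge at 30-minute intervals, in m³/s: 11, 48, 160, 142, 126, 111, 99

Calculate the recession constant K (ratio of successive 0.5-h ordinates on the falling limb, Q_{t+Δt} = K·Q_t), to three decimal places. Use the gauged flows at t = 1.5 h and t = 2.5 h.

Using the recession-limb readings at t = 1.5 h and t = 2.5 h: Q falls from 142 to 111 m³/s over 2 intervals.
K = (Q₂/Q₁)^(1/2) = (111/142)^(1/2) = 0.884.

K ≈ 0.884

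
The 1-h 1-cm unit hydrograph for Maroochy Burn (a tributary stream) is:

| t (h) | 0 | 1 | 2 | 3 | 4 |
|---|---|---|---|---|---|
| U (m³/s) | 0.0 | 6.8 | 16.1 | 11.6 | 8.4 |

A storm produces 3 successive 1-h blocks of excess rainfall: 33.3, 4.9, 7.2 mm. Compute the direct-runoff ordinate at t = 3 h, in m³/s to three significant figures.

Q ≈ 51.4 m³/s

By discrete convolution, Q_j = Σ (P_i / 10 mm) · U_{j−i}.
At t = 3 h (j=3): Q = (33.3/10)·11.6 + (4.9/10)·16.1 + (7.2/10)·6.8 = 51.4 m³/s.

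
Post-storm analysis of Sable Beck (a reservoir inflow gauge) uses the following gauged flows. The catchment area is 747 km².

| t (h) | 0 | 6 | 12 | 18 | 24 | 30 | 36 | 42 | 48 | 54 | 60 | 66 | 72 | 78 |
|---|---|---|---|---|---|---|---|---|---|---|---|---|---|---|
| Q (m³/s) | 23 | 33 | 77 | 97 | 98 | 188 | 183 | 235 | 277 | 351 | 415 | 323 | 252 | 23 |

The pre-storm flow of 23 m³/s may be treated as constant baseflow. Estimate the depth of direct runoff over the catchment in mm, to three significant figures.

Direct runoff: 0.0, 10.0, 54.0, 74.0, 75.0, 165.0, 160.0, 212.0, 254.0, 328.0, 392.0, 300.0, 229.0, 0.0 m³/s; ΣQ_DR = 2253 m³/s.
V = ΣQ_DR · Δt = 2253 × 21600 s = 4.866 × 10^7 m³.
Over A = 747 km², depth = V / A = 65.1 mm.

d ≈ 65.1 mm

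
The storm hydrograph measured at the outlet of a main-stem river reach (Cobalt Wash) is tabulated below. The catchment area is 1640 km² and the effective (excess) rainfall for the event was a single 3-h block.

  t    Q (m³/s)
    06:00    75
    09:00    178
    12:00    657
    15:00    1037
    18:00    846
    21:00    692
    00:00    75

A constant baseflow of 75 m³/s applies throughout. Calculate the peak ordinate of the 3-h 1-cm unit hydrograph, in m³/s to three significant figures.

Direct runoff: 0.0, 103.0, 582.0, 962.0, 771.0, 617.0, 0.0 m³/s; ΣQ_DR = 3035 m³/s, peak = 962.0 m³/s.
Runoff depth d = ΣQ_DR·Δt / A = 3035 × 10800 / (1640 km²) = 19.99 mm.
The 1-cm UH is the DRH scaled by (10 mm)/d, so U_p = 962.0 × 10/19.99 = 481 m³/s.

U_p ≈ 481 m³/s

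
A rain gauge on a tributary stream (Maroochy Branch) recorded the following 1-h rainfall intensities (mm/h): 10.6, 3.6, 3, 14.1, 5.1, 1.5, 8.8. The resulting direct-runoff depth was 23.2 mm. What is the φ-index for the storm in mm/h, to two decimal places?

Only the 4 blocks with intensity above φ contribute runoff: 10.6, 14.1, 5.1, 8.8 mm/h.
Σ(I−φ)·Δt = d  ⇒  (10.6+14.1+5.1+8.8 − 4φ)·1 = 23.2
φ = (38.60 − 23.2/1) / 4 = 3.85 mm/h.

φ ≈ 3.85 mm/h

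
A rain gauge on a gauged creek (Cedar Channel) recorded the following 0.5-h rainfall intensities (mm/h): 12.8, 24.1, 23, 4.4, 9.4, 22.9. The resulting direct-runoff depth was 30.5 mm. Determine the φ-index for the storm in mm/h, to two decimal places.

φ ≈ 6.24 mm/h

Only the 5 blocks with intensity above φ contribute runoff: 12.8, 24.1, 23, 9.4, 22.9 mm/h.
Σ(I−φ)·Δt = d  ⇒  (12.8+24.1+23+9.4+22.9 − 5φ)·0.5 = 30.5
φ = (92.20 − 30.5/0.5) / 5 = 6.24 mm/h.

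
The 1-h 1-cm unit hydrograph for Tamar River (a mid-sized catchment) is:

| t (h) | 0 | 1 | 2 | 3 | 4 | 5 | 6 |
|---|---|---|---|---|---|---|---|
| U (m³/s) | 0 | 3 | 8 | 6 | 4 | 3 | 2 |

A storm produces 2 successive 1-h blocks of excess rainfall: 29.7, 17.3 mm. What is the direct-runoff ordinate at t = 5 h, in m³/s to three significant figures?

By discrete convolution, Q_j = Σ (P_i / 10 mm) · U_{j−i}.
At t = 5 h (j=5): Q = (29.7/10)·3 + (17.3/10)·4 = 15.8 m³/s.

Q ≈ 15.8 m³/s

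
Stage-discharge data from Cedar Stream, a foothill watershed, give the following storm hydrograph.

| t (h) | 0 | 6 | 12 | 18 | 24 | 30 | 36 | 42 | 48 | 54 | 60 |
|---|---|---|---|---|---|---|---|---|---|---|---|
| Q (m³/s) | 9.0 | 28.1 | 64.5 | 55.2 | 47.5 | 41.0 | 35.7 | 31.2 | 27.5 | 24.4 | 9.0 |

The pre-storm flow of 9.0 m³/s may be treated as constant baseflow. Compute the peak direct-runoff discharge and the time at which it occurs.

Q_p = 55.5 m³/s at t = 12 h

Subtracting baseflow gives direct-runoff ordinates: 0.0, 19.1, 55.5, 46.2, 38.5, 32.0, 26.7, 22.2, 18.5, 15.4, 0.0 m³/s.
The maximum is 55.5 m³/s, occurring at the reading for t = 12 h.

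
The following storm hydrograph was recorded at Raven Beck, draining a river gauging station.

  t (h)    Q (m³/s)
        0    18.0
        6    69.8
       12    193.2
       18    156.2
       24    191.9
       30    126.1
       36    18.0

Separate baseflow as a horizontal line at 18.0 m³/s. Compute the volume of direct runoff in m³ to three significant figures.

V ≈ 1.40 × 10^7 m³

Direct-runoff ordinates (Q − Q_b): 0.0, 51.8, 175.2, 138.2, 173.9, 108.1, 0.0 m³/s.
ΣQ_DR = 647.2 m³/s.
With Δt = 6 h = 21600 s, V = ΣQ_DR · Δt = 647.2 × 21600 = 1.40 × 10^7 m³.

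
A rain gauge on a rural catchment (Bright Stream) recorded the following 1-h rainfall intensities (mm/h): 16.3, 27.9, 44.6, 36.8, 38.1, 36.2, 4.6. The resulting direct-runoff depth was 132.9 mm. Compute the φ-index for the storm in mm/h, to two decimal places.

φ ≈ 11.17 mm/h

Only the 6 blocks with intensity above φ contribute runoff: 16.3, 27.9, 44.6, 36.8, 38.1, 36.2 mm/h.
Σ(I−φ)·Δt = d  ⇒  (16.3+27.9+44.6+36.8+38.1+36.2 − 6φ)·1 = 132.9
φ = (199.9 − 132.9/1) / 6 = 11.17 mm/h.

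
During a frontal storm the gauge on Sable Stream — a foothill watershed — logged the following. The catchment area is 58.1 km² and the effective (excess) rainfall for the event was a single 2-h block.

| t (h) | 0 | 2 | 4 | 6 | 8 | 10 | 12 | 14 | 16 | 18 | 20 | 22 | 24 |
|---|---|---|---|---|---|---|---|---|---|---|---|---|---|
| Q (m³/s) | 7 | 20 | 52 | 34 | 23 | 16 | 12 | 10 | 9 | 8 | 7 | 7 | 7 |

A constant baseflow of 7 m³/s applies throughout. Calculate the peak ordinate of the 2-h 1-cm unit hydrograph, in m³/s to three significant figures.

Direct runoff: 0.0, 13.0, 45.0, 27.0, 16.0, 9.0, 5.0, 3.0, 2.0, 1.0, 0.0, 0.0, 0.0 m³/s; ΣQ_DR = 121.0 m³/s, peak = 45.0 m³/s.
Runoff depth d = ΣQ_DR·Δt / A = 121.0 × 7200 / (58.1 km²) = 14.99 mm.
The 1-cm UH is the DRH scaled by (10 mm)/d, so U_p = 45.0 × 10/14.99 = 30.0 m³/s.

U_p ≈ 30.0 m³/s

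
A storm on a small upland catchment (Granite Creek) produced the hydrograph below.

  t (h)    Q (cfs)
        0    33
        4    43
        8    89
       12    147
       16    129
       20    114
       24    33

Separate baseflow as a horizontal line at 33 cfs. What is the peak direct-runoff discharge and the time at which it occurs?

Subtracting baseflow gives direct-runoff ordinates: 0.0, 10.0, 56.0, 114.0, 96.0, 81.0, 0.0 cfs.
The maximum is 114.0 cfs, occurring at the reading for t = 12 h.

Q_p = 114.0 cfs at t = 12 h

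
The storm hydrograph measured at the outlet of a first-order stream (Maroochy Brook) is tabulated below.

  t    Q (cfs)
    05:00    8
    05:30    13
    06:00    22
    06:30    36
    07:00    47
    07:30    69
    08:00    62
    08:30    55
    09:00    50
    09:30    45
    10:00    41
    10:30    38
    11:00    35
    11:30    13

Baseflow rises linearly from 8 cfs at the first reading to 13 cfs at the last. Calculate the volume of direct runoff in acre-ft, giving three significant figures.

V ≈ 16.0 acre-ft

Direct-runoff ordinates (Q − Q_b): 0.00, 4.62, 13.23, 26.85, 37.46, 59.08, 51.69, 44.31, 38.92, 33.54, 29.15, 25.77, 22.38, 0.00 cfs.
ΣQ_DR = 387.0 cfs.
With Δt = 0.5 h = 1800 s, V = ΣQ_DR · Δt = 387.0 × 1800 = 6.97 × 10^5 ft³ = 16.0 acre-ft.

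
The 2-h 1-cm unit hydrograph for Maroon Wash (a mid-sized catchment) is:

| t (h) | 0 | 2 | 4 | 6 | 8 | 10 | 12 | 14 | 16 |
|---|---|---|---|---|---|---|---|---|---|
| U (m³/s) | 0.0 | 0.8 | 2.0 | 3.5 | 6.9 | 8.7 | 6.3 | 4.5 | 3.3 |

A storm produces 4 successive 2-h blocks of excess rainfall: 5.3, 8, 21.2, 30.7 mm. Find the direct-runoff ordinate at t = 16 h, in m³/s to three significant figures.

By discrete convolution, Q_j = Σ (P_i / 10 mm) · U_{j−i}.
At t = 16 h (j=8): Q = (5.3/10)·3.3 + (8/10)·4.5 + (21.2/10)·6.3 + (30.7/10)·8.7 = 45.4 m³/s.

Q ≈ 45.4 m³/s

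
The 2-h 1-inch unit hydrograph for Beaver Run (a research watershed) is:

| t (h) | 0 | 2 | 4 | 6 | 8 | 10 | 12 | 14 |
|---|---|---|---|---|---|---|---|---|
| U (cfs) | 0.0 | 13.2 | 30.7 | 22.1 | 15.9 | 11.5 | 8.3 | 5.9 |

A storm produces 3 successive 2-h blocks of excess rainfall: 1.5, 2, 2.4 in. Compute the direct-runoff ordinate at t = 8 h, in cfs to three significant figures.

By discrete convolution, Q_j = Σ (P_i / 1 in) · U_{j−i}.
At t = 8 h (j=4): Q = (1.5/1)·15.9 + (2/1)·22.1 + (2.4/1)·30.7 = 142 cfs.

Q ≈ 142 cfs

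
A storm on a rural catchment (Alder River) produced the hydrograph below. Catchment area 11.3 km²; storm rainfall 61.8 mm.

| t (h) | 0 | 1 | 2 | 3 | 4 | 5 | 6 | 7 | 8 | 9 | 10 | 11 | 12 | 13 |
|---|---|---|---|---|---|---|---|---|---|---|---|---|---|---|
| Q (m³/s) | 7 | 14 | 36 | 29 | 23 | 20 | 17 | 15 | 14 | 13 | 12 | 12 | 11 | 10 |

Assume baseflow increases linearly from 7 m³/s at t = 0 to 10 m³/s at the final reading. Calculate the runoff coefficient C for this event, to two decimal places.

ΣQ_DR = 114.0 m³/s; V = ΣQ_DR·Δt = 4.104 × 10^5 m³.
Runoff depth d = V / A = 36.32 mm.
C = d / P = 36.32 / 61.8 = 0.59.

C ≈ 0.59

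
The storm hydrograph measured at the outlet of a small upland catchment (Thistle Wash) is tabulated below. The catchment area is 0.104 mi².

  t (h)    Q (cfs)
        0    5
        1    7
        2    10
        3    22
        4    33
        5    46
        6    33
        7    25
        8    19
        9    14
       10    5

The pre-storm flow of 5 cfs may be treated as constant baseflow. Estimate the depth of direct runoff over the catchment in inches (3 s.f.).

Direct runoff: 0.0, 2.0, 5.0, 17.0, 28.0, 41.0, 28.0, 20.0, 14.0, 9.0, 0.0 cfs; ΣQ_DR = 164.0 cfs.
V = ΣQ_DR · Δt = 164.0 × 3600 s = 5.904 × 10^5 ft³.
Over A = 0.104 mi², depth = V / A = 2.44 in.

d ≈ 2.44 in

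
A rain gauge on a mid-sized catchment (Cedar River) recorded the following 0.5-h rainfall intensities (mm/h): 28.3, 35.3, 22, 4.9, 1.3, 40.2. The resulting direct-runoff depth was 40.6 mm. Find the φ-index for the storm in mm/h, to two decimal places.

φ ≈ 11.15 mm/h

Only the 4 blocks with intensity above φ contribute runoff: 28.3, 35.3, 22, 40.2 mm/h.
Σ(I−φ)·Δt = d  ⇒  (28.3+35.3+22+40.2 − 4φ)·0.5 = 40.6
φ = (125.8 − 40.6/0.5) / 4 = 11.15 mm/h.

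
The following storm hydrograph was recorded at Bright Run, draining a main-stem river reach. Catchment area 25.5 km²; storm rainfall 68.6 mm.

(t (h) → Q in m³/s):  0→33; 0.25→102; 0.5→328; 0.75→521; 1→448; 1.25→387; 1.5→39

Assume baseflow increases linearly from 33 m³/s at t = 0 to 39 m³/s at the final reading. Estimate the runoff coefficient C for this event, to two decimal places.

C ≈ 0.83

ΣQ_DR = 1606 m³/s; V = ΣQ_DR·Δt = 1.445 × 10^6 m³.
Runoff depth d = V / A = 56.68 mm.
C = d / P = 56.68 / 68.6 = 0.83.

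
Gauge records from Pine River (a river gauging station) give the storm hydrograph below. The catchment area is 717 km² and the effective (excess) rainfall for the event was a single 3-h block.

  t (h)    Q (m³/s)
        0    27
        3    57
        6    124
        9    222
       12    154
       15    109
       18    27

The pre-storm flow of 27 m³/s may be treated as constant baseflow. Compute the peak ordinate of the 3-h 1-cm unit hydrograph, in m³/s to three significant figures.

U_p ≈ 244 m³/s

Direct runoff: 0.0, 30.0, 97.0, 195.0, 127.0, 82.0, 0.0 m³/s; ΣQ_DR = 531.0 m³/s, peak = 195.0 m³/s.
Runoff depth d = ΣQ_DR·Δt / A = 531.0 × 10800 / (717 km²) = 7.998 mm.
The 1-cm UH is the DRH scaled by (10 mm)/d, so U_p = 195.0 × 10/7.998 = 244 m³/s.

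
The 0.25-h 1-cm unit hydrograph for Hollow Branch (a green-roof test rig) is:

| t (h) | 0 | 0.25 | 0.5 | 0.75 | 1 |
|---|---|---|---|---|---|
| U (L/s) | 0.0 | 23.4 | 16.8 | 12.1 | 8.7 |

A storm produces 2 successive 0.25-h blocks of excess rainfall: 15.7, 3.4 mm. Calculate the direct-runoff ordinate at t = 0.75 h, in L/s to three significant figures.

Q ≈ 24.7 L/s

By discrete convolution, Q_j = Σ (P_i / 10 mm) · U_{j−i}.
At t = 0.75 h (j=3): Q = (15.7/10)·12.1 + (3.4/10)·16.8 = 24.7 L/s.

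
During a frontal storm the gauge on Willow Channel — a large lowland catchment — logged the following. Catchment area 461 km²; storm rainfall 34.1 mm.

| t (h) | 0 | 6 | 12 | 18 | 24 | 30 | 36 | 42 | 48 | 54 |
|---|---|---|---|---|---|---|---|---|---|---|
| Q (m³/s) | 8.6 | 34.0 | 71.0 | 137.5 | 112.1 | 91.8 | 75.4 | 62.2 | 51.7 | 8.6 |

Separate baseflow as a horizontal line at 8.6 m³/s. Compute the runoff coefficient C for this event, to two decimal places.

C ≈ 0.78

ΣQ_DR = 566.9 m³/s; V = ΣQ_DR·Δt = 1.225 × 10^7 m³.
Runoff depth d = V / A = 26.56 mm.
C = d / P = 26.56 / 34.1 = 0.78.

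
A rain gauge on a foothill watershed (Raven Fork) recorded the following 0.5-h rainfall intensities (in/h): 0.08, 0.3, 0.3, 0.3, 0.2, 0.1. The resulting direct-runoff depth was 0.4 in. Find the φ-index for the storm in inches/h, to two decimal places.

Only the 5 blocks with intensity above φ contribute runoff: 0.3, 0.3, 0.3, 0.2, 0.1 in/h.
Σ(I−φ)·Δt = d  ⇒  (0.3+0.3+0.3+0.2+0.1 − 5φ)·0.5 = 0.4
φ = (1.200 − 0.4/0.5) / 5 = 0.08 in/h.

φ ≈ 0.08 in/h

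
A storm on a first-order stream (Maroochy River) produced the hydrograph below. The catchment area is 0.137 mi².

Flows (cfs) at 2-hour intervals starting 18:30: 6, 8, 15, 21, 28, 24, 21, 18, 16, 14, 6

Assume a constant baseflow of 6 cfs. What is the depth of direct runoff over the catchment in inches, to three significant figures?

Direct runoff: 0.0, 2.0, 9.0, 15.0, 22.0, 18.0, 15.0, 12.0, 10.0, 8.0, 0.0 cfs; ΣQ_DR = 111.0 cfs.
V = ΣQ_DR · Δt = 111.0 × 7200 s = 7.992 × 10^5 ft³.
Over A = 0.137 mi², depth = V / A = 2.51 in.

d ≈ 2.51 in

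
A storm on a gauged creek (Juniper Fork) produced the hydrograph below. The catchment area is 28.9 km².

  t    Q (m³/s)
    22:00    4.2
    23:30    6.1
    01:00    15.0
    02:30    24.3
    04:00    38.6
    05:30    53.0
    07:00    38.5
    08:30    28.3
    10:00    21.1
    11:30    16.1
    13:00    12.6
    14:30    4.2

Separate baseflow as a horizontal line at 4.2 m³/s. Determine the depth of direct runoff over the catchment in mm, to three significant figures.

Direct runoff: 0.0, 1.9, 10.8, 20.1, 34.4, 48.8, 34.3, 24.1, 16.9, 11.9, 8.4, 0.0 m³/s; ΣQ_DR = 211.6 m³/s.
V = ΣQ_DR · Δt = 211.6 × 5400 s = 1.143 × 10^6 m³.
Over A = 28.9 km², depth = V / A = 39.5 mm.

d ≈ 39.5 mm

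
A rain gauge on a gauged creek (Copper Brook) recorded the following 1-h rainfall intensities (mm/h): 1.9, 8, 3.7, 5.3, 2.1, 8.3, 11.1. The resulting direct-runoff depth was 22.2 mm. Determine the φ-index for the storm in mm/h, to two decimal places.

φ ≈ 2.84 mm/h

Only the 5 blocks with intensity above φ contribute runoff: 8, 3.7, 5.3, 8.3, 11.1 mm/h.
Σ(I−φ)·Δt = d  ⇒  (8+3.7+5.3+8.3+11.1 − 5φ)·1 = 22.2
φ = (36.40 − 22.2/1) / 5 = 2.84 mm/h.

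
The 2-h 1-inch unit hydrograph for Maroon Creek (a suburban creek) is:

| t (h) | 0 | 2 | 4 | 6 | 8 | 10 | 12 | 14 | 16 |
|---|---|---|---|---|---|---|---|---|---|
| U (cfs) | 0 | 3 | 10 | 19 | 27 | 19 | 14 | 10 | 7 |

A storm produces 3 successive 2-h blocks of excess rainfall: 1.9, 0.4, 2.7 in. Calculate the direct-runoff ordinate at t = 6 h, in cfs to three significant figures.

Q ≈ 48.2 cfs

By discrete convolution, Q_j = Σ (P_i / 1 in) · U_{j−i}.
At t = 6 h (j=3): Q = (1.9/1)·19 + (0.4/1)·10 + (2.7/1)·3 = 48.2 cfs.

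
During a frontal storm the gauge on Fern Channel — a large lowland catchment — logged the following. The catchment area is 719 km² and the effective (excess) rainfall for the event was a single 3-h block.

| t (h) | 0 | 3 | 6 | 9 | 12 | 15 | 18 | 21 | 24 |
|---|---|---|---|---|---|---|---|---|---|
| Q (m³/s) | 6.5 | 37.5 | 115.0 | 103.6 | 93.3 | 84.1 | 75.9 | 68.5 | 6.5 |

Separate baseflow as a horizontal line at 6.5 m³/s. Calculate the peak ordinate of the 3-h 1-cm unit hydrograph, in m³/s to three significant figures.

Direct runoff: 0.0, 31.0, 108.5, 97.1, 86.8, 77.6, 69.4, 62.0, 0.0 m³/s; ΣQ_DR = 532.4 m³/s, peak = 108.5 m³/s.
Runoff depth d = ΣQ_DR·Δt / A = 532.4 × 10800 / (719 km²) = 7.997 mm.
The 1-cm UH is the DRH scaled by (10 mm)/d, so U_p = 108.5 × 10/7.997 = 136 m³/s.

U_p ≈ 136 m³/s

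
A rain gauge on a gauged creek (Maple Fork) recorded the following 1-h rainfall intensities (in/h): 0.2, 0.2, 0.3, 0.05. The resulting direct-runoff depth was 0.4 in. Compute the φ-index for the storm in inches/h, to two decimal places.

Only the 3 blocks with intensity above φ contribute runoff: 0.2, 0.2, 0.3 in/h.
Σ(I−φ)·Δt = d  ⇒  (0.2+0.2+0.3 − 3φ)·1 = 0.4
φ = (0.7000 − 0.4/1) / 3 = 0.10 in/h.

φ ≈ 0.10 in/h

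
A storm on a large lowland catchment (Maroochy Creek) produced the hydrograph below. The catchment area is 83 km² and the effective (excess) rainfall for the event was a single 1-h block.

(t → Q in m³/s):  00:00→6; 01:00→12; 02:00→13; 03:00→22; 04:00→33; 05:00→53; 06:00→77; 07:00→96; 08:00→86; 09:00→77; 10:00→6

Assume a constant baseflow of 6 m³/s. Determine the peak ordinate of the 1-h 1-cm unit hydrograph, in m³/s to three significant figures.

Direct runoff: 0.0, 6.0, 7.0, 16.0, 27.0, 47.0, 71.0, 90.0, 80.0, 71.0, 0.0 m³/s; ΣQ_DR = 415.0 m³/s, peak = 90.0 m³/s.
Runoff depth d = ΣQ_DR·Δt / A = 415.0 × 3600 / (83 km²) = 18.00 mm.
The 1-cm UH is the DRH scaled by (10 mm)/d, so U_p = 90.0 × 10/18.00 = 50.0 m³/s.

U_p ≈ 50.0 m³/s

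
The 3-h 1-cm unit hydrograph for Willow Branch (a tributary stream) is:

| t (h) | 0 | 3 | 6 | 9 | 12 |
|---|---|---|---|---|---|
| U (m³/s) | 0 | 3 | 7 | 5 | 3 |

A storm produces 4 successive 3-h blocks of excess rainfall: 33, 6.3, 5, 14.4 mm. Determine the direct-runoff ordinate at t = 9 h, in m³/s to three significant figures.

Q ≈ 22.4 m³/s

By discrete convolution, Q_j = Σ (P_i / 10 mm) · U_{j−i}.
At t = 9 h (j=3): Q = (33/10)·5 + (6.3/10)·7 + (5/10)·3 + (14.4/10)·0 = 22.4 m³/s.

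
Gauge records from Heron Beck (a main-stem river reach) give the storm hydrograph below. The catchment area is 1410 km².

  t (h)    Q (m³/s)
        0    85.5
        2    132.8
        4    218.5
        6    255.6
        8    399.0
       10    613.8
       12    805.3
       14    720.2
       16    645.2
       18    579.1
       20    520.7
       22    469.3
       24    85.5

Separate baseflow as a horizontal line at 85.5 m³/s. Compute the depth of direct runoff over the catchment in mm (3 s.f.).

d ≈ 22.6 mm

Direct runoff: 0.0, 47.3, 133.0, 170.1, 313.5, 528.3, 719.8, 634.7, 559.7, 493.6, 435.2, 383.8, 0.0 m³/s; ΣQ_DR = 4419 m³/s.
V = ΣQ_DR · Δt = 4419 × 7200 s = 3.182 × 10^7 m³.
Over A = 1410 km², depth = V / A = 22.6 mm.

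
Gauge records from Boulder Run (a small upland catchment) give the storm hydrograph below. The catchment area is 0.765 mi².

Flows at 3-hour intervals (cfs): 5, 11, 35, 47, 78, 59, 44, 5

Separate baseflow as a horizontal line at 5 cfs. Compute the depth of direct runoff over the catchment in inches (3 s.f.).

Direct runoff: 0.0, 6.0, 30.0, 42.0, 73.0, 54.0, 39.0, 0.0 cfs; ΣQ_DR = 244.0 cfs.
V = ΣQ_DR · Δt = 244.0 × 10800 s = 2.635 × 10^6 ft³.
Over A = 0.765 mi², depth = V / A = 1.48 in.

d ≈ 1.48 in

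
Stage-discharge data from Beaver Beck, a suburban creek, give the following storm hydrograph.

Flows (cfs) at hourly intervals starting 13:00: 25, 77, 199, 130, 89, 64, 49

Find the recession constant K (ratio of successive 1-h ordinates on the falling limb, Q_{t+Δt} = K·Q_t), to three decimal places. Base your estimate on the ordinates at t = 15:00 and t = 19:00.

Using the recession-limb readings at t = 15:00 and t = 19:00: Q falls from 199 to 49 cfs over 4 intervals.
K = (Q₂/Q₁)^(1/4) = (49/199)^(1/4) = 0.704.

K ≈ 0.704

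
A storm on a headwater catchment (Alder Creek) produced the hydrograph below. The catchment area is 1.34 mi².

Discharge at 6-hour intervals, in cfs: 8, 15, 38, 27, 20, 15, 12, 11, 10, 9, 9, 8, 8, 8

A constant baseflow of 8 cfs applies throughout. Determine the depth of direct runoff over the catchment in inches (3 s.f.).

Direct runoff: 0.0, 7.0, 30.0, 19.0, 12.0, 7.0, 4.0, 3.0, 2.0, 1.0, 1.0, 0.0, 0.0, 0.0 cfs; ΣQ_DR = 86.00 cfs.
V = ΣQ_DR · Δt = 86.00 × 21600 s = 1.858 × 10^6 ft³.
Over A = 1.34 mi², depth = V / A = 0.597 in.

d ≈ 0.597 in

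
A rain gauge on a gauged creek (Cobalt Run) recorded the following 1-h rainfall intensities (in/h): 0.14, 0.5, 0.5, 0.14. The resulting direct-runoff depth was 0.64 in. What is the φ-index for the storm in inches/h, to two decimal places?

Only the 2 blocks with intensity above φ contribute runoff: 0.5, 0.5 in/h.
Σ(I−φ)·Δt = d  ⇒  (0.5+0.5 − 2φ)·1 = 0.64
φ = (1.000 − 0.64/1) / 2 = 0.18 in/h.

φ ≈ 0.18 in/h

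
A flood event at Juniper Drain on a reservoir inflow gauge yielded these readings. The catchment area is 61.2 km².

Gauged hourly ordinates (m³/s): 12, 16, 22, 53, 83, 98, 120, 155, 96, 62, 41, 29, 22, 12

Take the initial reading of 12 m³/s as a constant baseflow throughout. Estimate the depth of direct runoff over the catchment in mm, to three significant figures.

d ≈ 38.4 mm

Direct runoff: 0.0, 4.0, 10.0, 41.0, 71.0, 86.0, 108.0, 143.0, 84.0, 50.0, 29.0, 17.0, 10.0, 0.0 m³/s; ΣQ_DR = 653.0 m³/s.
V = ΣQ_DR · Δt = 653.0 × 3600 s = 2.351 × 10^6 m³.
Over A = 61.2 km², depth = V / A = 38.4 mm.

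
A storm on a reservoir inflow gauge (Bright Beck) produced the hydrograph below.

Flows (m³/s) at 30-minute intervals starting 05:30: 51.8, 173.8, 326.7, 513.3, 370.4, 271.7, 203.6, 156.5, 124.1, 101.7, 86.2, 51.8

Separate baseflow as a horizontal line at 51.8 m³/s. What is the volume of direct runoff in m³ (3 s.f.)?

Direct-runoff ordinates (Q − Q_b): 0.0, 122.0, 274.9, 461.5, 318.6, 219.9, 151.8, 104.7, 72.3, 49.9, 34.4, 0.0 m³/s.
ΣQ_DR = 1810 m³/s.
With Δt = 0.5 h = 1800 s, V = ΣQ_DR · Δt = 1810 × 1800 = 3.26 × 10^6 m³.

V ≈ 3.26 × 10^6 m³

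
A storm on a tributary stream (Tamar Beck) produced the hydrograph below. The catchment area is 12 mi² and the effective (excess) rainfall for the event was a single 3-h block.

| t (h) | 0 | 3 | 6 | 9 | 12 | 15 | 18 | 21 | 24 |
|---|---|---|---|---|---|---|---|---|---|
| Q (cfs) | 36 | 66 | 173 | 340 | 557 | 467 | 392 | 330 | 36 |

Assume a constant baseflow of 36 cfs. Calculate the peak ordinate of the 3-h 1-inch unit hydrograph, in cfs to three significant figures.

U_p ≈ 649 cfs

Direct runoff: 0.0, 30.0, 137.0, 304.0, 521.0, 431.0, 356.0, 294.0, 0.0 cfs; ΣQ_DR = 2073 cfs, peak = 521.0 cfs.
Runoff depth d = ΣQ_DR·Δt / A = 2073 × 10800 / (12 mi²) = 0.8031 in.
The 1-inch UH is the DRH scaled by (1 in)/d, so U_p = 521.0 × 1/0.8031 = 649 cfs.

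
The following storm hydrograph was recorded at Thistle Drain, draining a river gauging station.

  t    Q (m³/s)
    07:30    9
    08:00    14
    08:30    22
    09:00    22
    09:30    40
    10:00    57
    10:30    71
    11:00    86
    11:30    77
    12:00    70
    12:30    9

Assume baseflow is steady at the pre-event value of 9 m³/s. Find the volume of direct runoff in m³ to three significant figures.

V ≈ 6.80 × 10^5 m³

Direct-runoff ordinates (Q − Q_b): 0.0, 5.0, 13.0, 13.0, 31.0, 48.0, 62.0, 77.0, 68.0, 61.0, 0.0 m³/s.
ΣQ_DR = 378.0 m³/s.
With Δt = 0.5 h = 1800 s, V = ΣQ_DR · Δt = 378.0 × 1800 = 6.80 × 10^5 m³.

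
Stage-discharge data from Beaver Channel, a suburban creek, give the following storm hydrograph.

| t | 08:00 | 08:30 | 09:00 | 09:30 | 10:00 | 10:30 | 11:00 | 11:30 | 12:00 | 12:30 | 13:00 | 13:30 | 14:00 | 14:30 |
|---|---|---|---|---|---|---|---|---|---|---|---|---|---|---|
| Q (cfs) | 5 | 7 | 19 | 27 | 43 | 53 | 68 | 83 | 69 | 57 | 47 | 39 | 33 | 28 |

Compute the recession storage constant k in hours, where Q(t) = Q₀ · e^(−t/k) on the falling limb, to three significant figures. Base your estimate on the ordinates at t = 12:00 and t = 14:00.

On the falling limb, Q drops from 69 to 33 cfs between t = 12:00 and t = 14:00 (Δt = 2 h).
k = −Δt / ln(Q₂/Q₁) = −2 / ln(33/69) = 2.71 h.

k ≈ 2.71 h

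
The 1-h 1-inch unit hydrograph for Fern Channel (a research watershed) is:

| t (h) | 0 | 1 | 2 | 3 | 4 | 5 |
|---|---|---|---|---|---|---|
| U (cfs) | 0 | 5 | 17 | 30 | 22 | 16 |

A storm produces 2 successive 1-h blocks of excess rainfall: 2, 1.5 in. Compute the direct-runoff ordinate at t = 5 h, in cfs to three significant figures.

By discrete convolution, Q_j = Σ (P_i / 1 in) · U_{j−i}.
At t = 5 h (j=5): Q = (2/1)·16 + (1.5/1)·22 = 65.0 cfs.

Q ≈ 65.0 cfs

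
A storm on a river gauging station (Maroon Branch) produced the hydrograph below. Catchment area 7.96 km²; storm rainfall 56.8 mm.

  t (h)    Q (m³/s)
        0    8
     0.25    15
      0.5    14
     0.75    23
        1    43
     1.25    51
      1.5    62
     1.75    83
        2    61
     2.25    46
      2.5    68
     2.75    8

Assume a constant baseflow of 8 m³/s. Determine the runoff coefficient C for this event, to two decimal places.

ΣQ_DR = 386.0 m³/s; V = ΣQ_DR·Δt = 3.474 × 10^5 m³.
Runoff depth d = V / A = 43.64 mm.
C = d / P = 43.64 / 56.8 = 0.77.

C ≈ 0.77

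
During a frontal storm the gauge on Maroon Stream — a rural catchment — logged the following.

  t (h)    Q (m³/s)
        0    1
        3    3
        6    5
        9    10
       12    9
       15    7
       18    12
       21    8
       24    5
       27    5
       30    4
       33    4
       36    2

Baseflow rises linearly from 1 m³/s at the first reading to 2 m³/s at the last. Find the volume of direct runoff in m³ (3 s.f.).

V ≈ 5.99 × 10^5 m³

Direct-runoff ordinates (Q − Q_b): 0.00, 1.92, 3.83, 8.75, 7.67, 5.58, 10.50, 6.42, 3.33, 3.25, 2.17, 2.08, 0.00 m³/s.
ΣQ_DR = 55.50 m³/s.
With Δt = 3 h = 10800 s, V = ΣQ_DR · Δt = 55.50 × 10800 = 5.99 × 10^5 m³.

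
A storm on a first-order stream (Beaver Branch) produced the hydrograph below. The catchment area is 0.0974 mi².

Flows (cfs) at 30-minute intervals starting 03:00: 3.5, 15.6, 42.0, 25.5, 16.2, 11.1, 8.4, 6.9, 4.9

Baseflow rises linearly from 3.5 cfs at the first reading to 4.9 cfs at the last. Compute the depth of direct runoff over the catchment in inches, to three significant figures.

d ≈ 0.766 in

Direct runoff: 0.00, 11.93, 38.15, 21.48, 12.00, 6.72, 3.85, 2.17, 0.00 cfs; ΣQ_DR = 96.30 cfs.
V = ΣQ_DR · Δt = 96.30 × 1800 s = 1.733 × 10^5 ft³.
Over A = 0.0974 mi², depth = V / A = 0.766 in.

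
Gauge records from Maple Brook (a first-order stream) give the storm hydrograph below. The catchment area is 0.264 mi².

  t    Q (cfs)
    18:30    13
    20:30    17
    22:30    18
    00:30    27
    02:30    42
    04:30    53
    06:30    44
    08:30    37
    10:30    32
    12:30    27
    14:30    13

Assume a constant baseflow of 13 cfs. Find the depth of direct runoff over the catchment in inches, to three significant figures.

d ≈ 2.11 in

Direct runoff: 0.0, 4.0, 5.0, 14.0, 29.0, 40.0, 31.0, 24.0, 19.0, 14.0, 0.0 cfs; ΣQ_DR = 180.0 cfs.
V = ΣQ_DR · Δt = 180.0 × 7200 s = 1.296 × 10^6 ft³.
Over A = 0.264 mi², depth = V / A = 2.11 in.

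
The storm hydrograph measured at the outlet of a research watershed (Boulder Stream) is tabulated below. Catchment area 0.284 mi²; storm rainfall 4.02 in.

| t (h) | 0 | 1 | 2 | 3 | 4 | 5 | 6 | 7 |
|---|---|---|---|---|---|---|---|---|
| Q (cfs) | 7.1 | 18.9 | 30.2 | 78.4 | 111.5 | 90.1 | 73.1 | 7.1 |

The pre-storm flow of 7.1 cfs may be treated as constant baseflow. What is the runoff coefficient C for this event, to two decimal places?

ΣQ_DR = 359.6 cfs; V = ΣQ_DR·Δt = 1.295 × 10^6 ft³.
Runoff depth d = V / A = 1.962 in.
C = d / P = 1.962 / 4.02 = 0.49.

C ≈ 0.49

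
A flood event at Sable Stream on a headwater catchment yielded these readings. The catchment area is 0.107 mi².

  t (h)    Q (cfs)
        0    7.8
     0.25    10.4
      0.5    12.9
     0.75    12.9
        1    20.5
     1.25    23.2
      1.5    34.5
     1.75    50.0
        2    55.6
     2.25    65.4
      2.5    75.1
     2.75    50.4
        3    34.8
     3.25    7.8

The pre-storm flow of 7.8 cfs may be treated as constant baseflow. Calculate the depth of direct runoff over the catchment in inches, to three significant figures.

Direct runoff: 0.0, 2.6, 5.1, 5.1, 12.7, 15.4, 26.7, 42.2, 47.8, 57.6, 67.3, 42.6, 27.0, 0.0 cfs; ΣQ_DR = 352.1 cfs.
V = ΣQ_DR · Δt = 352.1 × 900 s = 3.169 × 10^5 ft³.
Over A = 0.107 mi², depth = V / A = 1.27 in.

d ≈ 1.27 in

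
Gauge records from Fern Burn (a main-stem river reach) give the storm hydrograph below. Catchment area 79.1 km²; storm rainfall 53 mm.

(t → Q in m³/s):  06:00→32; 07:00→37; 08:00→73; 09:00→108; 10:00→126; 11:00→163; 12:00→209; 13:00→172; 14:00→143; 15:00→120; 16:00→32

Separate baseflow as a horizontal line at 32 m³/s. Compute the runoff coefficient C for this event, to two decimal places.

ΣQ_DR = 863.0 m³/s; V = ΣQ_DR·Δt = 3.107 × 10^6 m³.
Runoff depth d = V / A = 39.28 mm.
C = d / P = 39.28 / 53 = 0.74.

C ≈ 0.74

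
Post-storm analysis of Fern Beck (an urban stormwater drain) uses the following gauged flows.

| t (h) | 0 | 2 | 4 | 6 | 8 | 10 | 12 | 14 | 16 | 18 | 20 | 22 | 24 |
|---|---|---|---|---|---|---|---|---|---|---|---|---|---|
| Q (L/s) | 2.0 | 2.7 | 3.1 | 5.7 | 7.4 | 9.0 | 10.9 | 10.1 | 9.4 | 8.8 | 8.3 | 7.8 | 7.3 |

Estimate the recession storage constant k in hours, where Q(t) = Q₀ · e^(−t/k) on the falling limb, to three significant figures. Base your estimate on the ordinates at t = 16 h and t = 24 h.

On the falling limb, Q drops from 9.4 to 7.3 L/s between t = 16 h and t = 24 h (Δt = 8 h).
k = −Δt / ln(Q₂/Q₁) = −8 / ln(7.3/9.4) = 31.6 h.

k ≈ 31.6 h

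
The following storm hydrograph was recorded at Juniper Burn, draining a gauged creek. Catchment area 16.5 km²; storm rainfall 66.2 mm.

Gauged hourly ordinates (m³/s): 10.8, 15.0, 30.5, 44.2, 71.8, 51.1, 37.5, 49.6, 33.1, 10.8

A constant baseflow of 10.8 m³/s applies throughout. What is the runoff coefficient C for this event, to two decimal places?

C ≈ 0.81

ΣQ_DR = 246.4 m³/s; V = ΣQ_DR·Δt = 8.870 × 10^5 m³.
Runoff depth d = V / A = 53.76 mm.
C = d / P = 53.76 / 66.2 = 0.81.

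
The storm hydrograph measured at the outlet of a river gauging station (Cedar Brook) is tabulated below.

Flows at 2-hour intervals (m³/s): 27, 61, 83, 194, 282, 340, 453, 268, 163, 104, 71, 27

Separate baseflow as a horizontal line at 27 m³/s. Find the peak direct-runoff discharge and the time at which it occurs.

Q_p = 426.0 m³/s at t = 12 h

Subtracting baseflow gives direct-runoff ordinates: 0.0, 34.0, 56.0, 167.0, 255.0, 313.0, 426.0, 241.0, 136.0, 77.0, 44.0, 0.0 m³/s.
The maximum is 426.0 m³/s, occurring at the reading for t = 12 h.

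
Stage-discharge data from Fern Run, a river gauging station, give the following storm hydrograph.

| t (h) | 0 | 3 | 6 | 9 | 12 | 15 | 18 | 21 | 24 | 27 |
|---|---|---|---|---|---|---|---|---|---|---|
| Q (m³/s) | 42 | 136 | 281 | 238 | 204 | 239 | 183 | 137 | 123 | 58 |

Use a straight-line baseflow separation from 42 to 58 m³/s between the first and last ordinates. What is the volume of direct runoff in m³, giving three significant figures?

V ≈ 1.23 × 10^7 m³

Direct-runoff ordinates (Q − Q_b): 0.00, 92.22, 235.44, 190.67, 154.89, 188.11, 130.33, 82.56, 66.78, 0.00 m³/s.
ΣQ_DR = 1141 m³/s.
With Δt = 3 h = 10800 s, V = ΣQ_DR · Δt = 1141 × 10800 = 1.23 × 10^7 m³.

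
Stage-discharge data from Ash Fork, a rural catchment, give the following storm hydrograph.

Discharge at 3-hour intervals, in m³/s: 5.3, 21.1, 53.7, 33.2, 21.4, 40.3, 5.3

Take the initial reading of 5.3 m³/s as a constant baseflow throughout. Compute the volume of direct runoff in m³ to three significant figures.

V ≈ 1.55 × 10^6 m³

Direct-runoff ordinates (Q − Q_b): 0.0, 15.8, 48.4, 27.9, 16.1, 35.0, 0.0 m³/s.
ΣQ_DR = 143.2 m³/s.
With Δt = 3 h = 10800 s, V = ΣQ_DR · Δt = 143.2 × 10800 = 1.55 × 10^6 m³.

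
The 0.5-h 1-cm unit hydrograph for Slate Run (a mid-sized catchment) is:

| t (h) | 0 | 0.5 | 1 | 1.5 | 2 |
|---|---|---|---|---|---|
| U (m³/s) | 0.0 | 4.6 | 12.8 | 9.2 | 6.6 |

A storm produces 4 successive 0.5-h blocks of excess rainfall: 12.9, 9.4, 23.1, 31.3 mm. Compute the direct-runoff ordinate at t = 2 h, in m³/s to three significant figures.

Q ≈ 61.1 m³/s

By discrete convolution, Q_j = Σ (P_i / 10 mm) · U_{j−i}.
At t = 2 h (j=4): Q = (12.9/10)·6.6 + (9.4/10)·9.2 + (23.1/10)·12.8 + (31.3/10)·4.6 = 61.1 m³/s.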